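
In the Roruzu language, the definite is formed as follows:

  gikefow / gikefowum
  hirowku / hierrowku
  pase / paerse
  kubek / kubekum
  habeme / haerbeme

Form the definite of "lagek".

lagekum

"lagek" ends in a consonant. The stems ending in a consonant (gikefow → gikefowum, kubek → kubekum) add -um.
The other pattern: stems ending in a vowel insert -er- after the first vowel.
So lagek → lagekum.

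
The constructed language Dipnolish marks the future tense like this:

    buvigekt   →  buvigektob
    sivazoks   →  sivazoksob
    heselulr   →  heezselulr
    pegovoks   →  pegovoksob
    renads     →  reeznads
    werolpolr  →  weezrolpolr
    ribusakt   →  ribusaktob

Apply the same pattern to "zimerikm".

zimerikmob

sivazoks and renads both end in -s yet inflect differently (sivazoksob, reeznads), so the final letter is not what conditions the rule; the second-to-last letter is.
"zimerikm" has second-to-last letter 'k'. The stems whose second-to-last letter is 'k' (ribusakt → ribusaktob, sivazoks → sivazoksob, pegovoks → pegovoksob) add -ob.
So zimerikm → zimerikmob.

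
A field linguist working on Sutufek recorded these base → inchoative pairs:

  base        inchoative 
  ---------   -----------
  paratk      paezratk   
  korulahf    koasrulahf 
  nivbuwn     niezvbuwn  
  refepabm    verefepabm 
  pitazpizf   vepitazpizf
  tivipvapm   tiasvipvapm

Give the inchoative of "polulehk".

poaslulehk

"polulehk" has second-to-last letter 'h'. The one such stem in the data (korulahf → koasrulahf) inserts -as- after the first vowel (as does tivipvapm), so the same rule applies.
The other patterns: stems whose second-to-last letter is 'b' or 'z' add the prefix ve-; stems whose second-to-last letter is 't' or 'w' insert -ez- after the first vowel.
So polulehk → poaslulehk.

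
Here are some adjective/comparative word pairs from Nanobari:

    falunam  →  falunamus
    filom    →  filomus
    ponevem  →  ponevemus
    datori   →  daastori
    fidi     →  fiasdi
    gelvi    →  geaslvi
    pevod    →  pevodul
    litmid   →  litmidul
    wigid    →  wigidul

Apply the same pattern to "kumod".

kumodul

filom and pevod both have last vowel 'o' yet inflect differently (filomus, pevodul), so the last vowel is not what conditions the rule; the final letter is.
"kumod" ends in -d. The stems ending in -d (pevod → pevodul, litmid → litmidul, wigid → wigidul) add -ul.
The other patterns: stems ending in -m add -us; stems ending in -i insert -as- after the first vowel.
So kumod → kumodul.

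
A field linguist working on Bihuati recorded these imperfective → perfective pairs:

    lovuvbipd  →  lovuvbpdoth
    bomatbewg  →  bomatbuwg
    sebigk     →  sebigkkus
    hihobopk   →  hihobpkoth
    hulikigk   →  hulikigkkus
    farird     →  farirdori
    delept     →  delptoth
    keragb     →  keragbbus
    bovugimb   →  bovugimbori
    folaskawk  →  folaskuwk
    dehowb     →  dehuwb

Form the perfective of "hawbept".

folaskawk and hihobopk both end in -k yet inflect differently (folaskuwk, hihobpkoth), so the final letter is not what conditions the rule; the second-to-last letter is.
"hawbept" has second-to-last letter 'p'. The stems whose second-to-last letter is 'p' (lovuvbipd → lovuvbpdoth, delept → delptoth, hihobopk → hihobpkoth) delete the last vowel and add -oth.
The other patterns: stems whose second-to-last letter is 'w' change the last vowel to 'u'; stems whose second-to-last letter is 'g' double the final consonant and add -us; stems whose second-to-last letter is 'm' or 'r' add -ori.
So hawbept → hawbptoth.

hawbptoth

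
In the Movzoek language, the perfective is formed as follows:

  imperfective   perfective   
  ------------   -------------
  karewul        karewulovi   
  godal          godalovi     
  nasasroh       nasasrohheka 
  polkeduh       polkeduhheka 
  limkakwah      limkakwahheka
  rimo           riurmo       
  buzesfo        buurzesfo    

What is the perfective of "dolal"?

dolalovi

karewul and polkeduh both have last vowel 'u' yet inflect differently (karewulovi, polkeduhheka), so the last vowel is not what conditions the rule; the final letter is.
"dolal" ends in -l. The stems ending in -l (karewul → karewulovi, godal → godalovi) add -ovi.
The other patterns: stems ending in -h double the final consonant and add -eka; stems ending in -o insert -ur- after the first vowel.
So dolal → dolalovi.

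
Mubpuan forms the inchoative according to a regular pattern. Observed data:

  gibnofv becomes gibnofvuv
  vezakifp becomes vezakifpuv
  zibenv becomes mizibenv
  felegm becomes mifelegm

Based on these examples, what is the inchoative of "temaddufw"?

temaddufwuv

gibnofv and zibenv both end in -v yet inflect differently (gibnofvuv, mizibenv), so the final letter is not what conditions the rule; the second-to-last letter is.
"temaddufw" has second-to-last letter 'f'. The stems whose second-to-last letter is 'f' (gibnofv → gibnofvuv, vezakifp → vezakifpuv) add -uv.
The other pattern: stems whose second-to-last letter is 'g' or 'n' add the prefix mi-.
So temaddufw → temaddufwuv.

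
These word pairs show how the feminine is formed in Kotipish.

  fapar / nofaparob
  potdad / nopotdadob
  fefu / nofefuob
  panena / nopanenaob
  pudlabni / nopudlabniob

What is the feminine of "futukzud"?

Every pair shown (fapar → nofaparob, potdad → nopotdadob, fefu → nofefuob, …) follows the same rule: add no- … -ob around the stem.
So futukzud → nofutukzudob.

nofutukzudob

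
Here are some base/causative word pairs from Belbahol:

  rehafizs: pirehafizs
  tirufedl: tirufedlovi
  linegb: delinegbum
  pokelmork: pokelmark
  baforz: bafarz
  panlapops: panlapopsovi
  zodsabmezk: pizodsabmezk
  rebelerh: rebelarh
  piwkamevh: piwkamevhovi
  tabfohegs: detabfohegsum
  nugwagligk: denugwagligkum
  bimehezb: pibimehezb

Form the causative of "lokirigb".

delokirigbum

"lokirigb" has second-to-last letter 'g'. The stems whose second-to-last letter is 'g' (tabfohegs → detabfohegsum, linegb → delinegbum, nugwagligk → denugwagligkum) add de- … -um around the stem.
So lokirigb → delokirigbum.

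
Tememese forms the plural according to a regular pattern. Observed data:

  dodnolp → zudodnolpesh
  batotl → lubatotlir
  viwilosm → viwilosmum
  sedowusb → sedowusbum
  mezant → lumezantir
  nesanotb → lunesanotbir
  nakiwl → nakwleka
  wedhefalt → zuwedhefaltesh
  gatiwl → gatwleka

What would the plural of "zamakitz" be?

wedhefalt and mezant both end in -t yet inflect differently (zuwedhefaltesh, lumezantir), so the final letter is not what conditions the rule; the second-to-last letter is.
"zamakitz" has second-to-last letter 't'. The stems whose second-to-last letter is 't' (nesanotb → lunesanotbir, batotl → lubatotlir) add lu- … -ir around the stem.
So zamakitz → luzamakitzir.

luzamakitzir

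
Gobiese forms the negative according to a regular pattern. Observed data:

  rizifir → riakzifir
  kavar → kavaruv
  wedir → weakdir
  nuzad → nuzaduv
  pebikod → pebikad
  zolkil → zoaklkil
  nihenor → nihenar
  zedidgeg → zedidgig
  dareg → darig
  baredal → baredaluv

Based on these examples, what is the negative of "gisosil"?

giaksosil

kavar and wedir both end in -r yet inflect differently (kavaruv, weakdir), so the final letter is not what conditions the rule; the last vowel is.
"gisosil" has last vowel 'i'. The stems whose last vowel is 'i' (wedir → weakdir, zolkil → zoaklkil, rizifir → riakzifir) insert -ak- after the first vowel.
The other patterns: stems whose last vowel is 'a' add -uv; stems whose last vowel is 'o' change the last vowel to 'a'; stems whose last vowel is 'e' change the last vowel to 'i'.
So gisosil → giaksosil.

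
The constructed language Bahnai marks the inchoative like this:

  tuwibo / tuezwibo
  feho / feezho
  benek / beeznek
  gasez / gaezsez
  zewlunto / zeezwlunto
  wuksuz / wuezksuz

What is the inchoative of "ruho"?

Every pair shown (tuwibo → tuezwibo, feho → feezho, benek → beeznek, …) follows the same rule: insert -ez- after the first vowel.
So ruho → ruezho.

ruezho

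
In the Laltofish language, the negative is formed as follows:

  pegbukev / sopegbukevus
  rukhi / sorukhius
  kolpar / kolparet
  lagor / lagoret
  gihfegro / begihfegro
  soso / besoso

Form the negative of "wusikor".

wusikoret

lagor and gihfegro both have last vowel 'o' yet inflect differently (lagoret, begihfegro), so the last vowel is not what conditions the rule; the final letter is.
"wusikor" ends in -r. The stems ending in -r (kolpar → kolparet, lagor → lagoret) add -et.
The other patterns: stems ending in -i or -v add so- … -us around the stem; stems ending in -o add the prefix be-.
So wusikor → wusikoret.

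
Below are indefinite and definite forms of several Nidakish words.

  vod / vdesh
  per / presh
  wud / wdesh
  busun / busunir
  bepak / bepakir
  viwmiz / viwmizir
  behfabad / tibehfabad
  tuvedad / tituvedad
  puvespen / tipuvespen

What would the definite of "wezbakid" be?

vod and behfabad both end in -d yet inflect differently (vdesh, tibehfabad), so the final letter is not what conditions the rule; the number of vowels is.
"wezbakid" has 3 vowels. The stems with 3 vowels (behfabad → tibehfabad, tuvedad → tituvedad, puvespen → tipuvespen) add the prefix ti-.
The other patterns: stems with 1 vowel delete the last vowel and add -esh; stems with 2 vowels add -ir.
So wezbakid → tiwezbakid.

tiwezbakid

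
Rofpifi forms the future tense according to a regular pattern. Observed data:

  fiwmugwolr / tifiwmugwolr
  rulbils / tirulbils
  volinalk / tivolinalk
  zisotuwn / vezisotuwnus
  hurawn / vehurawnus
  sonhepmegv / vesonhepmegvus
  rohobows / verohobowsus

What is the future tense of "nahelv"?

tinahelv

rulbils and rohobows both end in -s yet inflect differently (tirulbils, verohobowsus), so the final letter is not what conditions the rule; the second-to-last letter is.
"nahelv" has second-to-last letter 'l'. The stems whose second-to-last letter is 'l' (fiwmugwolr → tifiwmugwolr, rulbils → tirulbils, volinalk → tivolinalk) add the prefix ti-.
The other pattern: stems whose second-to-last letter is 'g' or 'w' add ve- … -us around the stem.
So nahelv → tinahelv.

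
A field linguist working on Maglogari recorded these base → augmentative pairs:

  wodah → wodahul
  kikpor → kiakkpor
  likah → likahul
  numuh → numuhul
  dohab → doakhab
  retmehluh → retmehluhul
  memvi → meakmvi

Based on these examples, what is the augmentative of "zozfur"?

zoakzfur

wodah and dohab both have last vowel 'a' yet inflect differently (wodahul, doakhab), so the last vowel is not what conditions the rule; the final letter is.
"zozfur" ends in -r. The one such stem in the data (kikpor → kiakkpor) inserts -ak- after the first vowel (as do dohab, memvi), so the same rule applies.
So zozfur → zoakzfur.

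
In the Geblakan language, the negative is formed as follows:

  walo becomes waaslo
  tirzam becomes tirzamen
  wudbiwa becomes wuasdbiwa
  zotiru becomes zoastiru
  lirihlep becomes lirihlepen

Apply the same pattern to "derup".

derupen

wudbiwa and tirzam both have last vowel 'a' yet inflect differently (wuasdbiwa, tirzamen), so the last vowel is not what conditions the rule; whether the stem ends in a vowel or a consonant is.
"derup" ends in a consonant. The stems ending in a consonant (lirihlep → lirihlepen, tirzam → tirzamen) add -en.
The other pattern: stems ending in a vowel insert -as- after the first vowel.
So derup → derupen.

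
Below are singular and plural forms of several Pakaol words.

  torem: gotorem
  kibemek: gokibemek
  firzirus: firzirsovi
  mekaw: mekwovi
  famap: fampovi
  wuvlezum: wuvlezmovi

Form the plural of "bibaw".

bibwovi

torem and wuvlezum both end in -m yet inflect differently (gotorem, wuvlezmovi), so the final letter is not what conditions the rule; the last vowel is.
"bibaw" has last vowel 'a'. The stems whose last vowel is 'a' (mekaw → mekwovi, famap → fampovi) delete the last vowel and add -ovi.
The other pattern: stems whose last vowel is 'e' add the prefix go-.
So bibaw → bibwovi.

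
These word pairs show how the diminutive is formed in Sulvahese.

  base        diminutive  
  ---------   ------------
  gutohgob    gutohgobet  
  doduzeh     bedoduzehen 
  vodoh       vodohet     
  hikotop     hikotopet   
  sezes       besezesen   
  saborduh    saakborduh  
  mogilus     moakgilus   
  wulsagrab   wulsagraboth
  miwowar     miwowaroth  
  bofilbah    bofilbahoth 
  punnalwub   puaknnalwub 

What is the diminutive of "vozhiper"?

bevozhiperen

vodoh and bofilbah both end in -h yet inflect differently (vodohet, bofilbahoth), so the final letter is not what conditions the rule; the last vowel is.
"vozhiper" has last vowel 'e'. The stems whose last vowel is 'e' (sezes → besezesen, doduzeh → bedoduzehen) add be- … -en around the stem.
So vozhiper → bevozhiperen.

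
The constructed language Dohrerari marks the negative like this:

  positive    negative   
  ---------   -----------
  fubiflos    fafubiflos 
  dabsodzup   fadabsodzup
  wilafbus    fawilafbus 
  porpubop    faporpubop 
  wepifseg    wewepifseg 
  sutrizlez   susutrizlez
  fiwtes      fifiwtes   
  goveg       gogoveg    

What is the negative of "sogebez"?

sosogebez

fiwtes and fubiflos both end in -s yet inflect differently (fifiwtes, fafubiflos), so the final letter is not what conditions the rule; the last vowel is.
"sogebez" has last vowel 'e'. The stems whose last vowel is 'e' (sutrizlez → susutrizlez, fiwtes → fifiwtes, goveg → gogoveg) repeat the first consonant+vowel as a prefix.
So sogebez → sosogebez.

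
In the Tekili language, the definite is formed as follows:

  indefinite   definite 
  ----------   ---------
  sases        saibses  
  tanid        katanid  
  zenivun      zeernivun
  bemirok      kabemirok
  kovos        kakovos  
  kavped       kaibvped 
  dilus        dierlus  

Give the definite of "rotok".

karotok

kovos and dilus both end in -s yet inflect differently (kakovos, dierlus), so the final letter is not what conditions the rule; the last vowel is.
"rotok" has last vowel 'o'. The stems whose last vowel is 'o' (bemirok → kabemirok, kovos → kakovos) add the prefix ka-.
So rotok → karotok.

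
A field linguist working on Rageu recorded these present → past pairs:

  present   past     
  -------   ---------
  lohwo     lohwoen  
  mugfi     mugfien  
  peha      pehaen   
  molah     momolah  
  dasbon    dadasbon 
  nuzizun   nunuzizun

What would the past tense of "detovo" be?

detovoen

peha and molah both have last vowel 'a' yet inflect differently (pehaen, momolah), so the last vowel is not what conditions the rule; whether the stem ends in a vowel or a consonant is.
"detovo" ends in a vowel. The stems ending in a vowel (lohwo → lohwoen, mugfi → mugfien, peha → pehaen) add -en.
So detovo → detovoen.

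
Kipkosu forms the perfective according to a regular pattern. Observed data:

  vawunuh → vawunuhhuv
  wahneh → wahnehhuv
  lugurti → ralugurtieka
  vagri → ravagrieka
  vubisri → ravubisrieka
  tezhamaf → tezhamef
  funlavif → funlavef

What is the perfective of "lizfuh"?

lizfuhhuv

"lizfuh" ends in -h. The stems ending in -h (vawunuh → vawunuhhuv, wahneh → wahnehhuv) double the final consonant and add -uv.
The other patterns: stems ending in -i add ra- … -eka around the stem; stems ending in -f change the last vowel to 'e'.
So lizfuh → lizfuhhuv.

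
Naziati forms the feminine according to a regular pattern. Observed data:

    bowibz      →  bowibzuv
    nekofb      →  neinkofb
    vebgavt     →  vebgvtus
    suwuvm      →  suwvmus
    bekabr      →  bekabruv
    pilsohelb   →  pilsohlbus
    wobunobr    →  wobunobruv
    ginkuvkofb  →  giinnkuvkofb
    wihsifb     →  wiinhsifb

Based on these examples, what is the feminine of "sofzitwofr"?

soinfzitwofr

wihsifb and pilsohelb both end in -b yet inflect differently (wiinhsifb, pilsohlbus), so the final letter is not what conditions the rule; the second-to-last letter is.
"sofzitwofr" has second-to-last letter 'f'. The stems whose second-to-last letter is 'f' (wihsifb → wiinhsifb, ginkuvkofb → giinnkuvkofb, nekofb → neinkofb) insert -in- after the first vowel.
So sofzitwofr → soinfzitwofr.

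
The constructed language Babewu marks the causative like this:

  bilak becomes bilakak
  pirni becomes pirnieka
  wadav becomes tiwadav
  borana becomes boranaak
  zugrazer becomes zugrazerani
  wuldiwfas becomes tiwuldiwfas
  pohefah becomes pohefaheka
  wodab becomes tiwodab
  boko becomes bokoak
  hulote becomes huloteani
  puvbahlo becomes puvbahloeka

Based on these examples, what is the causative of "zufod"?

zufodani

"zufod" begins with z-. The one such stem in the data (zugrazer → zugrazerani) adds -ani, so the same rule applies.
The other patterns: stems beginning with b- add -ak; stems beginning with w- add the prefix ti-; stems beginning with p- add -eka.
So zufod → zufodani.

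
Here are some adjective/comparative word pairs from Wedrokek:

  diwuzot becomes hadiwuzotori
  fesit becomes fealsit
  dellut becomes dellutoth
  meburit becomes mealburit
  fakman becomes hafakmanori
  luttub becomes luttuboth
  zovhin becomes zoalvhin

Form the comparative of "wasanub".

dellut and fesit both end in -t yet inflect differently (dellutoth, fealsit), so the final letter is not what conditions the rule; the last vowel is.
"wasanub" has last vowel 'u'. The stems whose last vowel is 'u' (luttub → luttuboth, dellut → dellutoth) add -oth.
The other patterns: stems whose last vowel is 'i' insert -al- after the first vowel; stems whose last vowel is 'a' or 'o' add ha- … -ori around the stem.
So wasanub → wasanuboth.

wasanuboth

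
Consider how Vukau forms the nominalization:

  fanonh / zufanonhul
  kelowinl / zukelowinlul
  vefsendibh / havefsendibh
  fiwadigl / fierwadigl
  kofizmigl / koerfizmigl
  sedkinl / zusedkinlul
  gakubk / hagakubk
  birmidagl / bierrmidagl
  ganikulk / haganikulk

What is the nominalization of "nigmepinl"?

"nigmepinl" has second-to-last letter 'n'. The stems whose second-to-last letter is 'n' (fanonh → zufanonhul, sedkinl → zusedkinlul, kelowinl → zukelowinlul) add zu- … -ul around the stem.
The other patterns: stems whose second-to-last letter is 'g' insert -er- after the first vowel; stems whose second-to-last letter is 'b' or 'l' add the prefix ha-.
So nigmepinl → zunigmepinlul.

zunigmepinlul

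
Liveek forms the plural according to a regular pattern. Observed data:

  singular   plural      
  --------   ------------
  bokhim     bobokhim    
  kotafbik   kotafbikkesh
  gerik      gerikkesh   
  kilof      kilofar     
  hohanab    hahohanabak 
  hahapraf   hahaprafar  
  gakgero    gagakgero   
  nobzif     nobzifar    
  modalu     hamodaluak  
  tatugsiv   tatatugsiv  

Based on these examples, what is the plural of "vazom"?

vavazom

hohanab and hahapraf both have last vowel 'a' yet inflect differently (hahohanabak, hahaprafar), so the last vowel is not what conditions the rule; the final letter is.
"vazom" ends in -m. The one such stem in the data (bokhim → bobokhim) repeats the first consonant+vowel as a prefix (as do tatugsiv, gakgero), so the same rule applies.
So vazom → vavazom.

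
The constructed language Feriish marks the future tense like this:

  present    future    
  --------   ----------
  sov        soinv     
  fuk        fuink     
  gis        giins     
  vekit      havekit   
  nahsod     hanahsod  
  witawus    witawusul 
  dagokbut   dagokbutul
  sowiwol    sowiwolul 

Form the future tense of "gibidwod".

gibidwodul

gis and witawus both end in -s yet inflect differently (giins, witawusul), so the final letter is not what conditions the rule; the number of vowels is.
"gibidwod" has 3 vowels. The stems with 3 vowels (witawus → witawusul, dagokbut → dagokbutul, sowiwol → sowiwolul) add -ul.
So gibidwod → gibidwodul.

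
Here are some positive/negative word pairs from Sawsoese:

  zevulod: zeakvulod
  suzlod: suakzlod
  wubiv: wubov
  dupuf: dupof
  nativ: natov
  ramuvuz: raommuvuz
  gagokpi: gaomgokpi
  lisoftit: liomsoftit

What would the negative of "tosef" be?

tosof

dupuf and ramuvuz both have last vowel 'u' yet inflect differently (dupof, raommuvuz), so the last vowel is not what conditions the rule; the final letter is.
"tosef" ends in -f. The one such stem in the data (dupuf → dupof) changes the last vowel to 'o' (as do wubiv, nativ), so the same rule applies.
So tosef → tosof.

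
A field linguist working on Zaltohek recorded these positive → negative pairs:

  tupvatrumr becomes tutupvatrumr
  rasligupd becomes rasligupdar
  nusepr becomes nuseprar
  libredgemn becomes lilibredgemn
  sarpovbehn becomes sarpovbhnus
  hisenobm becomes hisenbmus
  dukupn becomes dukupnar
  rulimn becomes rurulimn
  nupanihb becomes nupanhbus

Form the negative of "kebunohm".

kebunhmus

"kebunohm" has second-to-last letter 'h'. The stems whose second-to-last letter is 'h' (nupanihb → nupanhbus, sarpovbehn → sarpovbhnus) delete the last vowel and add -us.
The other patterns: stems whose second-to-last letter is 'p' add -ar; stems whose second-to-last letter is 'm' repeat the first consonant+vowel as a prefix.
So kebunohm → kebunhmus.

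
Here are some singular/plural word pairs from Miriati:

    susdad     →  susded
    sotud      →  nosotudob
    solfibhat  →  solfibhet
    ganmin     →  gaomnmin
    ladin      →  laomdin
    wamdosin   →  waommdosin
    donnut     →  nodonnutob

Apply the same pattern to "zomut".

solfibhat and donnut both end in -t yet inflect differently (solfibhet, nodonnutob), so the final letter is not what conditions the rule; the last vowel is.
"zomut" has last vowel 'u'. The stems whose last vowel is 'u' (donnut → nodonnutob, sotud → nosotudob) add no- … -ob around the stem.
So zomut → nozomutob.

nozomutob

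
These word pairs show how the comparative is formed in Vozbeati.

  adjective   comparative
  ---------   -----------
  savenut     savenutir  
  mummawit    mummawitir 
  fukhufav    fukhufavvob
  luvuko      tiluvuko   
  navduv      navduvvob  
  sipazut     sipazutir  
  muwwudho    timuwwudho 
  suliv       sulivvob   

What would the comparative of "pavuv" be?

navduv and savenut both have last vowel 'u' yet inflect differently (navduvvob, savenutir), so the last vowel is not what conditions the rule; the final letter is.
"pavuv" ends in -v. The stems ending in -v (navduv → navduvvob, fukhufav → fukhufavvob, suliv → sulivvob) double the final consonant and add -ob.
So pavuv → pavuvvob.

pavuvvob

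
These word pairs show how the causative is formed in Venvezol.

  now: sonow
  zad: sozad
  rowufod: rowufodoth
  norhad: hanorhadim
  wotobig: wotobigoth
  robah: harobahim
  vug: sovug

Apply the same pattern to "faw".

zad and norhad both end in -d yet inflect differently (sozad, hanorhadim), so the final letter is not what conditions the rule; the number of vowels is.
"faw" has 1 vowel. The stems with 1 vowel (zad → sozad, vug → sovug, now → sonow) add the prefix so-.
The other patterns: stems with 2 vowels add ha- … -im around the stem; stems with 3 vowels add -oth.
So faw → sofaw.

sofaw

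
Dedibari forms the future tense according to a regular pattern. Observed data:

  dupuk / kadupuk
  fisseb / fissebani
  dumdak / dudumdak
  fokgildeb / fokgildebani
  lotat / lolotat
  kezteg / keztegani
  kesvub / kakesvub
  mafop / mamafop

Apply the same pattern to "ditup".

fokgildeb and kesvub both end in -b yet inflect differently (fokgildebani, kakesvub), so the final letter is not what conditions the rule; the last vowel is.
"ditup" has last vowel 'u'. The stems whose last vowel is 'u' (kesvub → kakesvub, dupuk → kadupuk) add the prefix ka-.
So ditup → kaditup.

kaditup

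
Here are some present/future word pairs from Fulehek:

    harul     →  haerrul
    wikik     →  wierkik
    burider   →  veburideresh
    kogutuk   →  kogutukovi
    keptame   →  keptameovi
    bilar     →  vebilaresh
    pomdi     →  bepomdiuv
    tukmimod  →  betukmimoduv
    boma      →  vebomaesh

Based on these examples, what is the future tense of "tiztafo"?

betiztafouv

wikik and kogutuk both end in -k yet inflect differently (wierkik, kogutukovi), so the final letter is not what conditions the rule; the first letter is.
"tiztafo" begins with t-. The one such stem in the data (tukmimod → betukmimoduv) adds be- … -uv around the stem, so the same rule applies.
So tiztafo → betiztafouv.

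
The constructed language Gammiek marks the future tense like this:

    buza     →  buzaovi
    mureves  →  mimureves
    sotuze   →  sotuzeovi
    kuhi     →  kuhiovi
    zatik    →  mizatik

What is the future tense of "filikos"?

kuhi and zatik both have last vowel 'i' yet inflect differently (kuhiovi, mizatik), so the last vowel is not what conditions the rule; whether the stem ends in a vowel or a consonant is.
"filikos" ends in a consonant. The stems ending in a consonant (zatik → mizatik, mureves → mimureves) add the prefix mi-.
The other pattern: stems ending in a vowel add -ovi.
So filikos → mifilikos.

mifilikos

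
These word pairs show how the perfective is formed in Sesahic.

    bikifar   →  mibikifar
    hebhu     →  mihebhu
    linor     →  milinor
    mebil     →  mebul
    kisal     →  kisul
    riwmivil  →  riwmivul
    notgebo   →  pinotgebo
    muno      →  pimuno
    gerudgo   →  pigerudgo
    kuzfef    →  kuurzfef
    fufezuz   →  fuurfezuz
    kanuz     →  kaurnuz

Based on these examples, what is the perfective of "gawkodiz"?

gaurwkodiz

bikifar and kisal both have last vowel 'a' yet inflect differently (mibikifar, kisul), so the last vowel is not what conditions the rule; the final letter is.
"gawkodiz" ends in -z. The stems ending in -z (fufezuz → fuurfezuz, kanuz → kaurnuz) insert -ur- after the first vowel.
The other patterns: stems ending in -r or -u add the prefix mi-; stems ending in -l change the last vowel to 'u'; stems ending in -o add the prefix pi-.
So gawkodiz → gaurwkodiz.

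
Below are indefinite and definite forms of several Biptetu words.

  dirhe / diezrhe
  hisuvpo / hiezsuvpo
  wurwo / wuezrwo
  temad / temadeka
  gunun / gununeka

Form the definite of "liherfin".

liherfineka

temad and wurwo both have 2 vowels yet inflect differently (temadeka, wuezrwo), so the number of vowels is not what conditions the rule; whether the stem ends in a vowel or a consonant is.
"liherfin" ends in a consonant. The stems ending in a consonant (temad → temadeka, gunun → gununeka) add -eka.
The other pattern: stems ending in a vowel insert -ez- after the first vowel.
So liherfin → liherfineka.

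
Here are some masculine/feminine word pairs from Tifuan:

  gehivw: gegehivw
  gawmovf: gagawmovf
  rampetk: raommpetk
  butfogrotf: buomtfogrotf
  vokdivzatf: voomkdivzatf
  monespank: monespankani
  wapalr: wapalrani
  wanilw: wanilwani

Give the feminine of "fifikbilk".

fifikbilkani

"fifikbilk" has second-to-last letter 'l'. The stems whose second-to-last letter is 'l' (wapalr → wapalrani, wanilw → wanilwani) add -ani.
The other patterns: stems whose second-to-last letter is 'v' repeat the first consonant+vowel as a prefix; stems whose second-to-last letter is 't' insert -om- after the first vowel.
So fifikbilk → fifikbilkani.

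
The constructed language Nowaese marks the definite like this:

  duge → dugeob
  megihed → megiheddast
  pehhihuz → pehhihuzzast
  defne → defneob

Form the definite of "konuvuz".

"konuvuz" ends in -z. The one such stem in the data (pehhihuz → pehhihuzzast) doubles the final consonant and adds -ast (as does megihed), so the same rule applies.
So konuvuz → konuvuzzast.

konuvuzzast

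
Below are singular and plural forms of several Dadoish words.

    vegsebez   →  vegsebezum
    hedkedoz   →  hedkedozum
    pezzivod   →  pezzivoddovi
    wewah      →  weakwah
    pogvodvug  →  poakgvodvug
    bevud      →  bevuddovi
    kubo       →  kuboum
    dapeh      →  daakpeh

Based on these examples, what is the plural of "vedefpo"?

pogvodvug and bevud both have last vowel 'u' yet inflect differently (poakgvodvug, bevuddovi), so the last vowel is not what conditions the rule; the final letter is.
"vedefpo" ends in -o. The one such stem in the data (kubo → kuboum) adds -um, so the same rule applies.
The other patterns: stems ending in -g or -h insert -ak- after the first vowel; stems ending in -d double the final consonant and add -ovi.
So vedefpo → vedefpoum.

vedefpoum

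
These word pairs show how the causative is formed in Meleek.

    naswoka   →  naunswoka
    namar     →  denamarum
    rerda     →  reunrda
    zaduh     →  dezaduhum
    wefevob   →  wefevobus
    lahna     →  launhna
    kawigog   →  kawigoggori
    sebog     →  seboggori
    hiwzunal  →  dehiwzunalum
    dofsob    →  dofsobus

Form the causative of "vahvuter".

wefevob and sebog both have last vowel 'o' yet inflect differently (wefevobus, seboggori), so the last vowel is not what conditions the rule; the final letter is.
"vahvuter" ends in -r. The one such stem in the data (namar → denamarum) adds de- … -um around the stem, so the same rule applies.
The other patterns: stems ending in -b add -us; stems ending in -g double the final consonant and add -ori; stems ending in -a insert -un- after the first vowel.
So vahvuter → devahvuterum.

devahvuterum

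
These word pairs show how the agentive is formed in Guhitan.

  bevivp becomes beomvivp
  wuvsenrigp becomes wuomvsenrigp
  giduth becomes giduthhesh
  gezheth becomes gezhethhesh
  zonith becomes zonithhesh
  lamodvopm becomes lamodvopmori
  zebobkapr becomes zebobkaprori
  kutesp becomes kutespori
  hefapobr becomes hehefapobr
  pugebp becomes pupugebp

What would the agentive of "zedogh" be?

zeomdogh

bevivp and kutesp both end in -p yet inflect differently (beomvivp, kutespori), so the final letter is not what conditions the rule; the second-to-last letter is.
"zedogh" has second-to-last letter 'g'. The one such stem in the data (wuvsenrigp → wuomvsenrigp) inserts -om- after the first vowel (as does bevivp), so the same rule applies.
The other patterns: stems whose second-to-last letter is 't' double the final consonant and add -esh; stems whose second-to-last letter is 'p' or 's' add -ori; stems whose second-to-last letter is 'b' repeat the first consonant+vowel as a prefix.
So zedogh → zeomdogh.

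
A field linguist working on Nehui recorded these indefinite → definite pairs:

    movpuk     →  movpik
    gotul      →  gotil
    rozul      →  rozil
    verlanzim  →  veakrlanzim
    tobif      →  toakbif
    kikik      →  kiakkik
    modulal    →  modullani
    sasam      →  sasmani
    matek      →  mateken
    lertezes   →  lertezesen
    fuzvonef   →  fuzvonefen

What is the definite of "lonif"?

movpuk and kikik both end in -k yet inflect differently (movpik, kiakkik), so the final letter is not what conditions the rule; the last vowel is.
"lonif" has last vowel 'i'. The stems whose last vowel is 'i' (verlanzim → veakrlanzim, tobif → toakbif, kikik → kiakkik) insert -ak- after the first vowel.
So lonif → loaknif.

loaknif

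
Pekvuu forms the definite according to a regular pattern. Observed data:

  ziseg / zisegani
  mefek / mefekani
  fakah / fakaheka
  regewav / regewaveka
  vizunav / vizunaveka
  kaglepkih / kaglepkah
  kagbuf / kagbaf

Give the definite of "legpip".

legpap

fakah and kaglepkih both end in -h yet inflect differently (fakaheka, kaglepkah), so the final letter is not what conditions the rule; the last vowel is.
"legpip" has last vowel 'i'. The one such stem in the data (kaglepkih → kaglepkah) changes the last vowel to 'a' (as does kagbuf), so the same rule applies.
The other patterns: stems whose last vowel is 'e' add -ani; stems whose last vowel is 'a' add -eka.
So legpip → legpap.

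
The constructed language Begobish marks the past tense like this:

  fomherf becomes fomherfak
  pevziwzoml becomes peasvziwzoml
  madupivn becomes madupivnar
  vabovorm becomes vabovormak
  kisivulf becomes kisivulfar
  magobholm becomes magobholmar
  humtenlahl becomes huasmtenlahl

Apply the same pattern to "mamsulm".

mamsulmar

vabovorm and magobholm both end in -m yet inflect differently (vabovormak, magobholmar), so the final letter is not what conditions the rule; the second-to-last letter is.
"mamsulm" has second-to-last letter 'l'. The stems whose second-to-last letter is 'l' (magobholm → magobholmar, kisivulf → kisivulfar) add -ar.
The other patterns: stems whose second-to-last letter is 'r' add -ak; stems whose second-to-last letter is 'h' or 'm' insert -as- after the first vowel.
So mamsulm → mamsulmar.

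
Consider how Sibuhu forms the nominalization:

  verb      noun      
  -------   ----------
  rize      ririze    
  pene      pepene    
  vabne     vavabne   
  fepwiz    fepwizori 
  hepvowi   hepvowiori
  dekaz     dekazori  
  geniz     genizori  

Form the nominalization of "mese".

memese

rize and fepwiz both have 2 vowels yet inflect differently (ririze, fepwizori), so the number of vowels is not what conditions the rule; the final letter is.
"mese" ends in -e. The stems ending in -e (rize → ririze, pene → pepene, vabne → vavabne) repeat the first consonant+vowel as a prefix.
The other pattern: stems ending in -i or -z add -ori.
So mese → memese.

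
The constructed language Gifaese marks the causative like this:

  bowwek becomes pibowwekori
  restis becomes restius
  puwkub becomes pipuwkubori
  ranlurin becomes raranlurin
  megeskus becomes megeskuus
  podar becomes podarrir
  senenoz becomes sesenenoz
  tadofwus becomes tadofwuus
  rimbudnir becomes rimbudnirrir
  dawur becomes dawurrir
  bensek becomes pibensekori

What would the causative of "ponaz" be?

restis and rimbudnir both have last vowel 'i' yet inflect differently (restius, rimbudnirrir), so the last vowel is not what conditions the rule; the final letter is.
"ponaz" ends in -z. The one such stem in the data (senenoz → sesenenoz) repeats the first consonant+vowel as a prefix (as does ranlurin), so the same rule applies.
So ponaz → poponaz.

poponaz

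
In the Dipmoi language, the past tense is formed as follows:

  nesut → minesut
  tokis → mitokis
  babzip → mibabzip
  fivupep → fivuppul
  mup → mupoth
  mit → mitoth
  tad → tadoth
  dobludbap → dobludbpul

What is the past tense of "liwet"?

"liwet" has 2 vowels. The stems with 2 vowels (babzip → mibabzip, nesut → minesut, tokis → mitokis) add the prefix mi-.
The other patterns: stems with 1 vowel add -oth; stems with 3 vowels delete the last vowel and add -ul.
So liwet → miliwet.

miliwet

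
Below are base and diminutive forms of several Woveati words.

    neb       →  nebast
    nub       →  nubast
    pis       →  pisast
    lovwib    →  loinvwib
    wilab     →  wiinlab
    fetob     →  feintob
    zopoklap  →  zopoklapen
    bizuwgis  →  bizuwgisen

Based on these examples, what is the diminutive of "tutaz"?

tuintaz

neb and lovwib both end in -b yet inflect differently (nebast, loinvwib), so the final letter is not what conditions the rule; the number of vowels is.
"tutaz" has 2 vowels. The stems with 2 vowels (lovwib → loinvwib, wilab → wiinlab, fetob → feintob) insert -in- after the first vowel.
So tutaz → tuintaz.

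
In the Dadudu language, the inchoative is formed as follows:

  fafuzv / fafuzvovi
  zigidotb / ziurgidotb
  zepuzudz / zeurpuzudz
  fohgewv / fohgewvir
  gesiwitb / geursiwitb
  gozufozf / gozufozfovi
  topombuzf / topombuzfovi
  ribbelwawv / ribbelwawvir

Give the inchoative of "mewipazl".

mewipazlovi

fafuzv and ribbelwawv both end in -v yet inflect differently (fafuzvovi, ribbelwawvir), so the final letter is not what conditions the rule; the second-to-last letter is.
"mewipazl" has second-to-last letter 'z'. The stems whose second-to-last letter is 'z' (gozufozf → gozufozfovi, topombuzf → topombuzfovi, fafuzv → fafuzvovi) add -ovi.
The other patterns: stems whose second-to-last letter is 'w' add -ir; stems whose second-to-last letter is 'd' or 't' insert -ur- after the first vowel.
So mewipazl → mewipazlovi.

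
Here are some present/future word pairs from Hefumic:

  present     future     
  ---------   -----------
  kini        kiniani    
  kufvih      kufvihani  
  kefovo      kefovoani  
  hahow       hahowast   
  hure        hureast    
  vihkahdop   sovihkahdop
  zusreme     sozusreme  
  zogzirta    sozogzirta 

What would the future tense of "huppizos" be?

hure and zusreme both end in -e yet inflect differently (hureast, sozusreme), so the final letter is not what conditions the rule; the first letter is.
"huppizos" begins with h-. The stems beginning with h- (hahow → hahowast, hure → hureast) add -ast.
The other patterns: stems beginning with k- add -ani; stems beginning with v- or z- add the prefix so-.
So huppizos → huppizosast.

huppizosast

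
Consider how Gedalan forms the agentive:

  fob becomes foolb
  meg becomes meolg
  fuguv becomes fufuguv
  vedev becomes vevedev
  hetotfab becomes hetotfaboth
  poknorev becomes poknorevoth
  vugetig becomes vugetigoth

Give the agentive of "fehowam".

fehowamoth

fob and hetotfab both end in -b yet inflect differently (foolb, hetotfaboth), so the final letter is not what conditions the rule; the number of vowels is.
"fehowam" has 3 vowels. The stems with 3 vowels (hetotfab → hetotfaboth, poknorev → poknorevoth, vugetig → vugetigoth) add -oth.
The other patterns: stems with 1 vowel insert -ol- after the first vowel; stems with 2 vowels repeat the first consonant+vowel as a prefix.
So fehowam → fehowamoth.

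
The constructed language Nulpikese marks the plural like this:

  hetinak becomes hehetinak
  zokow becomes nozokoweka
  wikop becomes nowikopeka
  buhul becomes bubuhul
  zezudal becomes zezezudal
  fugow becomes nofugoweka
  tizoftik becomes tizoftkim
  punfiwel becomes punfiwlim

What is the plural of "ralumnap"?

tizoftik and hetinak both end in -k yet inflect differently (tizoftkim, hehetinak), so the final letter is not what conditions the rule; the last vowel is.
"ralumnap" has last vowel 'a'. The stems whose last vowel is 'a' (hetinak → hehetinak, zezudal → zezezudal) repeat the first consonant+vowel as a prefix.
The other patterns: stems whose last vowel is 'o' add no- … -eka around the stem; stems whose last vowel is 'e' or 'i' delete the last vowel and add -im.
So ralumnap → raralumnap.

raralumnap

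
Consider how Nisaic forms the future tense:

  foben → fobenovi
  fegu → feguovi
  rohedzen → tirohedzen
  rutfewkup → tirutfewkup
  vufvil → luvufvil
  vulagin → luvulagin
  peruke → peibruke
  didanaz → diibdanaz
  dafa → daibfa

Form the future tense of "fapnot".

fapnotovi

foben and rohedzen both end in -n yet inflect differently (fobenovi, tirohedzen), so the final letter is not what conditions the rule; the first letter is.
"fapnot" begins with f-. The stems beginning with f- (foben → fobenovi, fegu → feguovi) add -ovi.
The other patterns: stems beginning with r- add the prefix ti-; stems beginning with v- add the prefix lu-; stems beginning with d- or p- insert -ib- after the first vowel.
So fapnot → fapnotovi.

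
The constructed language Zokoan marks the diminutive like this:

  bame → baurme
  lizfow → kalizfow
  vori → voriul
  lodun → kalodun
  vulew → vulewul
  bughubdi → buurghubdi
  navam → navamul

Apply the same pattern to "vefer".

lizfow and vulew both end in -w yet inflect differently (kalizfow, vulewul), so the final letter is not what conditions the rule; the first letter is.
"vefer" begins with v-. The stems beginning with v- (vulew → vulewul, vori → voriul) add -ul.
So vefer → veferul.

veferul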